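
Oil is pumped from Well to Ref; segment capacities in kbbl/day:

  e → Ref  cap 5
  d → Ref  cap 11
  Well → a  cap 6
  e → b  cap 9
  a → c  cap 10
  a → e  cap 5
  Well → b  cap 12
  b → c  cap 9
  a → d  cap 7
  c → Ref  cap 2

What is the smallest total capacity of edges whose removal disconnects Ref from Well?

Augment Well→a→c→Ref: bottleneck 2, flow now 2.
Augment Well→a→d→Ref: bottleneck 4, flow now 6.
Augment Well→b→c→a→d→Ref: bottleneck 2, flow now 8. (uses reverse residual edge)
No augmenting path remains; maximum flow = 8.
By max-flow min-cut, the minimum cut capacity equals the max flow.
In the residual graph, reachable from Well: {Well, b, c}.
Min-cut edges: Well→a (6), c→Ref (2); capacity 6 + 2 = 8.

8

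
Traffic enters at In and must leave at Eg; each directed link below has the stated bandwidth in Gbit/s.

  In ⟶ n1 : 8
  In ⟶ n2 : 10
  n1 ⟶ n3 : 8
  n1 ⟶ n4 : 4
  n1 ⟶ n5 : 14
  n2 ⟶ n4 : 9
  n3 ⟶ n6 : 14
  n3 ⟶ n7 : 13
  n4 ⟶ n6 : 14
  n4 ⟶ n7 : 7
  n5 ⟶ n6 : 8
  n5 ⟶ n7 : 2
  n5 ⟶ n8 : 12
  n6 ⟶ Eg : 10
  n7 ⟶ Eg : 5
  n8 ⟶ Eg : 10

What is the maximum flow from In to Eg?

17

Augment In→n1→n3→n6→Eg: bottleneck 8, flow now 8.
Augment In→n2→n4→n6→Eg: bottleneck 2, flow now 10.
Augment In→n2→n4→n7→Eg: bottleneck 5, flow now 15.
Augment In→n2→n4→n6→n3→n1→n5→n8→Eg: bottleneck 2, flow now 17. (uses reverse residual edge)
No augmenting path remains; maximum flow = 17.
In the residual graph, reachable from In: {In, n2}.
Min-cut edges: In→n1 (8), n2→n4 (9); capacity 8 + 9 = 17.
This cut is saturated, so no flow can exceed 17.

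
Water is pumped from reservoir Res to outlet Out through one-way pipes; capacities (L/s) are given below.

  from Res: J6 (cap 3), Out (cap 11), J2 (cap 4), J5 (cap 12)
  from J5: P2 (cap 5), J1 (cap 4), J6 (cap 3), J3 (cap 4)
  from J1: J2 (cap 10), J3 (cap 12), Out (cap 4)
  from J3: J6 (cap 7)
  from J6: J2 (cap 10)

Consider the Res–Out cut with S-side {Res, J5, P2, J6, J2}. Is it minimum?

No — its capacity is 19, but the minimum cut has capacity 15.

Given cut capacity: 11 + 4 + 4 = 19.
Augment Res→Out: bottleneck 11, flow now 11.
Augment Res→J5→J1→Out: bottleneck 4, flow now 15.
No augmenting path remains; maximum flow = 15.
In the residual graph, reachable from Res: {Res, J5, P2, J3, J6, J2}.
Min-cut edges: Res→Out (11), J5→J1 (4); capacity 11 + 4 = 15.
Cut capacity 19 exceeds the max flow 15, so it is not minimum.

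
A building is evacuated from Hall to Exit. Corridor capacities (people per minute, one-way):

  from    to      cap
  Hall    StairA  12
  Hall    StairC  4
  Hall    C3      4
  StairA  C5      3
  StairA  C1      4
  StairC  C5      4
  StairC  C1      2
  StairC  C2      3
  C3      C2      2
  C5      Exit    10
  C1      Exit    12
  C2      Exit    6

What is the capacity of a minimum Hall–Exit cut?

Augment Hall→StairA→C5→Exit: bottleneck 3, flow now 3.
Augment Hall→StairA→C1→Exit: bottleneck 4, flow now 7.
Augment Hall→StairC→C5→Exit: bottleneck 4, flow now 11.
Augment Hall→C3→C2→Exit: bottleneck 2, flow now 13.
No augmenting path remains; maximum flow = 13.
By max-flow min-cut, the minimum cut capacity equals the max flow.
In the residual graph, reachable from Hall: {Hall, StairA, C3}.
Min-cut edges: Hall→StairC (4), StairA→C5 (3), StairA→C1 (4), C3→C2 (2); capacity 4 + 3 + 4 + 2 = 13.

13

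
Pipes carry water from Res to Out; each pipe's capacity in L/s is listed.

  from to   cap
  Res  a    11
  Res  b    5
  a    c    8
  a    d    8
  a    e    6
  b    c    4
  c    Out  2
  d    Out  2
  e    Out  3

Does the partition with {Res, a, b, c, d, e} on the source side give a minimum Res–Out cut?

Given cut capacity: 2 + 2 + 3 = 7.
Augment Res→a→c→Out: bottleneck 2, flow now 2.
Augment Res→a→d→Out: bottleneck 2, flow now 4.
Augment Res→a→e→Out: bottleneck 3, flow now 7.
No augmenting path remains; maximum flow = 7.
Cut capacity 7 equals the max flow, so it is a minimum cut.

Yes — it is a minimum cut (capacity 7).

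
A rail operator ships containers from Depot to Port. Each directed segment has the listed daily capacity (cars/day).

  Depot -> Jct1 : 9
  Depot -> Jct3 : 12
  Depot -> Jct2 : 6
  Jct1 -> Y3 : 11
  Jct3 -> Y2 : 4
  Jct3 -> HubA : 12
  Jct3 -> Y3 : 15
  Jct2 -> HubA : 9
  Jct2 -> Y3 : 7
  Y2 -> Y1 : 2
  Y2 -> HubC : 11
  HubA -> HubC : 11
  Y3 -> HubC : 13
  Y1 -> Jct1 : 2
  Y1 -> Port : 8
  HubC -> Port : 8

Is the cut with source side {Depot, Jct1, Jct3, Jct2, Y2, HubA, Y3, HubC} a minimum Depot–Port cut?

Yes — it is a minimum cut (capacity 10).

Given cut capacity: 2 + 8 = 10.
Augment Depot→Jct1→Y3→HubC→Port: bottleneck 8, flow now 8.
Augment Depot→Jct3→Y2→Y1→Port: bottleneck 2, flow now 10.
No augmenting path remains; maximum flow = 10.
Cut capacity 10 equals the max flow, so it is a minimum cut.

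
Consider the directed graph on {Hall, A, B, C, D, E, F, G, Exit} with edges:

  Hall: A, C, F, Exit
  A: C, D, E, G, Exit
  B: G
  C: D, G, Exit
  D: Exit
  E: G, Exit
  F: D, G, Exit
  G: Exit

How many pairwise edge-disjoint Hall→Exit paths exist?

4

Assign every edge capacity 1; by Menger, the answer equals the max flow.
Path Hall→Exit (+1); total 1.
Path Hall→A→Exit (+1); total 2.
Path Hall→C→Exit (+1); total 3.
Path Hall→F→Exit (+1); total 4.
No residual Hall→Exit path; max flow = 4.
Certifying cut of size 4: {Hall→A, Hall→C, Hall→Exit, Hall→F}.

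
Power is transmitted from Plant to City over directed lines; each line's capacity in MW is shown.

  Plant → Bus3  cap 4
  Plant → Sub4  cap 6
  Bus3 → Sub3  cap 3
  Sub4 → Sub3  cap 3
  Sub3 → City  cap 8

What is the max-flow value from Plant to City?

Augment Plant→Bus3→Sub3→City: bottleneck 3, flow now 3.
Augment Plant→Sub4→Sub3→City: bottleneck 3, flow now 6.
No augmenting path remains; maximum flow = 6.
In the residual graph, reachable from Plant: {Plant, Bus3, Sub4}.
Min-cut edges: Bus3→Sub3 (3), Sub4→Sub3 (3); capacity 3 + 3 = 6.
This cut is saturated, so no flow can exceed 6.

6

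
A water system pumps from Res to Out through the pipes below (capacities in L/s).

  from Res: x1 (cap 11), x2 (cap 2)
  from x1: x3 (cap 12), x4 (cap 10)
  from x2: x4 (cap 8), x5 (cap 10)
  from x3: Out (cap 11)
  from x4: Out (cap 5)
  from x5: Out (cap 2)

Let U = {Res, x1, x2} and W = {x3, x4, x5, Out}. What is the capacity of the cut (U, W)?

Edges leaving {Res, x1, x2}: x1→x3 (12), x1→x4 (10), x2→x4 (8), x2→x5 (10).
Cut capacity = 12 + 10 + 8 + 10 = 40.

40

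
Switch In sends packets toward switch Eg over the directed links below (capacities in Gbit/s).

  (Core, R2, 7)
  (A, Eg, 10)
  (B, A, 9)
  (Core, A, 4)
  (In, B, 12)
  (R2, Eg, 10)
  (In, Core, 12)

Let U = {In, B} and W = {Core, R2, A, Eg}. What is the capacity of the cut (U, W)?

21

Edges leaving {In, B}: In→Core (12), B→A (9).
Cut capacity = 12 + 9 = 21.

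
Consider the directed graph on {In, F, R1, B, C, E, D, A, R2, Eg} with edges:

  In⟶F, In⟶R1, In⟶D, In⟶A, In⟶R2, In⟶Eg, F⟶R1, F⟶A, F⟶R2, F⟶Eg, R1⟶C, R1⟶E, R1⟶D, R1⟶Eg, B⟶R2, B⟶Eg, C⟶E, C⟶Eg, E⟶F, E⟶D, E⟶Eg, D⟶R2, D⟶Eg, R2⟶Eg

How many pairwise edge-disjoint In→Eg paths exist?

Assign every edge capacity 1; by Menger, the answer equals the max flow.
Path In→Eg (+1); total 1.
Path In→F→Eg (+1); total 2.
Path In→R1→Eg (+1); total 3.
Path In→D→Eg (+1); total 4.
Path In→R2→Eg (+1); total 5.
No residual In→Eg path; max flow = 5.
Certifying cut of size 5: {In→D, In→Eg, In→F, In→R1, In→R2}.

5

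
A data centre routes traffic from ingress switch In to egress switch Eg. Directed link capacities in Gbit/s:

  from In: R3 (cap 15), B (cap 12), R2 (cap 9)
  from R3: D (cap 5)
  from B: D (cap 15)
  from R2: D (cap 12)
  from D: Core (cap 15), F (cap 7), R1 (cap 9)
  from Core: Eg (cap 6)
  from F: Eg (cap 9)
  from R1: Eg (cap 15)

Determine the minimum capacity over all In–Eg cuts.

Augment In→R3→D→Core→Eg: bottleneck 5, flow now 5.
Augment In→B→D→Core→Eg: bottleneck 1, flow now 6.
Augment In→B→D→F→Eg: bottleneck 7, flow now 13.
Augment In→B→D→R1→Eg: bottleneck 4, flow now 17.
Augment In→R2→D→R1→Eg: bottleneck 5, flow now 22.
No augmenting path remains; maximum flow = 22.
By max-flow min-cut, the minimum cut capacity equals the max flow.
In the residual graph, reachable from In: {In, R3, B, R2, D, Core}.
Min-cut edges: D→F (7), D→R1 (9), Core→Eg (6); capacity 7 + 9 + 6 = 22.

22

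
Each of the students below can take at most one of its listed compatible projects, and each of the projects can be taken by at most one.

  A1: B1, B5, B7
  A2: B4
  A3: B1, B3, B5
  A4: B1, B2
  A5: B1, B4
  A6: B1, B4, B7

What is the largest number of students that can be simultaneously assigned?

6

Unit-capacity flow: source→left, listed edges, right→sink; max matching = max flow.
Augmenting path A1→B1 (+1); matched 1.
Augmenting path A2→B4 (+1); matched 2.
Augmenting path A3→B3 (+1); matched 3.
Augmenting path A4→B2 (+1); matched 4.
Augmenting path A6→B7 (+1); matched 5.
Augmenting path A5→B1→A1→B5 (+1); matched 6.
No augmenting path remains; maximum matching = 6.
König certificate: {A1, A2, A3, A4, A5, A6} is a vertex cover of size 6 (every listed pair touches it), so no matching can be larger.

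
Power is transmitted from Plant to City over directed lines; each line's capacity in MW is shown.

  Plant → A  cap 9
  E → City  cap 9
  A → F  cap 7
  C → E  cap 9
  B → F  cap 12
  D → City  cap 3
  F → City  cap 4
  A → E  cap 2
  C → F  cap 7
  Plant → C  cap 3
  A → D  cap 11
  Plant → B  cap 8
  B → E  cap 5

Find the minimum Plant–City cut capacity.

Augment Plant→A→D→City: bottleneck 3, flow now 3.
Augment Plant→A→E→City: bottleneck 2, flow now 5.
Augment Plant→A→F→City: bottleneck 4, flow now 9.
Augment Plant→B→E→City: bottleneck 5, flow now 14.
Augment Plant→C→E→City: bottleneck 2, flow now 16.
No augmenting path remains; maximum flow = 16.
By max-flow min-cut, the minimum cut capacity equals the max flow.
In the residual graph, reachable from Plant: {Plant, A, B, C, D, E, F}.
Min-cut edges: D→City (3), E→City (9), F→City (4); capacity 3 + 9 + 4 = 16.

16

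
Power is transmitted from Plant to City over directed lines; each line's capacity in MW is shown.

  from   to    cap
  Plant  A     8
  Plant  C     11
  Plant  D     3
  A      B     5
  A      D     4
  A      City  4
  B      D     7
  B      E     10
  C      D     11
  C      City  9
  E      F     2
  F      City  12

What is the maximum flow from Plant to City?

15

Augment Plant→A→City: bottleneck 4, flow now 4.
Augment Plant→C→City: bottleneck 9, flow now 13.
Augment Plant→A→B→E→F→City: bottleneck 2, flow now 15.
No augmenting path remains; maximum flow = 15.
In the residual graph, reachable from Plant: {Plant, A, B, C, D, E}.
Min-cut edges: A→City (4), C→City (9), E→F (2); capacity 4 + 9 + 2 = 15.
This cut is saturated, so no flow can exceed 15.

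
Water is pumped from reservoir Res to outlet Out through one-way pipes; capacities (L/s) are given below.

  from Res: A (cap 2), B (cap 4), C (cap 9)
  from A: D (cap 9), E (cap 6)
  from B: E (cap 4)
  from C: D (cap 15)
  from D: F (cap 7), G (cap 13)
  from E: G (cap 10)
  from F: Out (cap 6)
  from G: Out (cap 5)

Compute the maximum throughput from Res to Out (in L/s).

11

Augment Res→A→D→F→Out: bottleneck 2, flow now 2.
Augment Res→B→E→G→Out: bottleneck 4, flow now 6.
Augment Res→C→D→F→Out: bottleneck 4, flow now 10.
Augment Res→C→D→G→Out: bottleneck 1, flow now 11.
No augmenting path remains; maximum flow = 11.
In the residual graph, reachable from Res: {Res, A, B, C, D, E, F, G}.
Min-cut edges: F→Out (6), G→Out (5); capacity 6 + 5 = 11.
This cut is saturated, so no flow can exceed 11.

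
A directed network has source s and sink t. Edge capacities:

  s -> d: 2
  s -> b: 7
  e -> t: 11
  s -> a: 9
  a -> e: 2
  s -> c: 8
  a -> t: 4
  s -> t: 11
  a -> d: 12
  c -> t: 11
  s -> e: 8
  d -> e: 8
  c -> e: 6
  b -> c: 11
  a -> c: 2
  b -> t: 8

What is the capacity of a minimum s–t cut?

Augment s→t: bottleneck 11, flow now 11.
Augment s→a→t: bottleneck 4, flow now 15.
Augment s→b→t: bottleneck 7, flow now 22.
Augment s→c→t: bottleneck 8, flow now 30.
Augment s→e→t: bottleneck 8, flow now 38.
Augment s→a→c→t: bottleneck 2, flow now 40.
Augment s→a→e→t: bottleneck 2, flow now 42.
Augment s→d→e→t: bottleneck 1, flow now 43.
No augmenting path remains; maximum flow = 43.
By max-flow min-cut, the minimum cut capacity equals the max flow.
In the residual graph, reachable from s: {s, a, d, e}.
Min-cut edges: s→b (7), s→c (8), s→t (11), a→c (2), a→t (4), e→t (11); capacity 7 + 8 + 11 + 2 + 4 + 11 = 43.

43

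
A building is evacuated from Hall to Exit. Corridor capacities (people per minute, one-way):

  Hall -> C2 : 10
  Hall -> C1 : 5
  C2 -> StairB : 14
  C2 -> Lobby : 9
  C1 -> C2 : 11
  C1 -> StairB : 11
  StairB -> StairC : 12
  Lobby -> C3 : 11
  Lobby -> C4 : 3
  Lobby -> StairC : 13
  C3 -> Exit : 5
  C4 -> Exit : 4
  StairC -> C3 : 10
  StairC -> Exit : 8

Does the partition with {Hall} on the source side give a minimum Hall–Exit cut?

Given cut capacity: 10 + 5 = 15.
Augment Hall→C2→StairB→StairC→Exit: bottleneck 8, flow now 8.
Augment Hall→C2→Lobby→C3→Exit: bottleneck 2, flow now 10.
Augment Hall→C1→C2→Lobby→C3→Exit: bottleneck 3, flow now 13.
Augment Hall→C1→C2→Lobby→C4→Exit: bottleneck 2, flow now 15.
No augmenting path remains; maximum flow = 15.
Cut capacity 15 equals the max flow, so it is a minimum cut.

Yes — it is a minimum cut (capacity 15).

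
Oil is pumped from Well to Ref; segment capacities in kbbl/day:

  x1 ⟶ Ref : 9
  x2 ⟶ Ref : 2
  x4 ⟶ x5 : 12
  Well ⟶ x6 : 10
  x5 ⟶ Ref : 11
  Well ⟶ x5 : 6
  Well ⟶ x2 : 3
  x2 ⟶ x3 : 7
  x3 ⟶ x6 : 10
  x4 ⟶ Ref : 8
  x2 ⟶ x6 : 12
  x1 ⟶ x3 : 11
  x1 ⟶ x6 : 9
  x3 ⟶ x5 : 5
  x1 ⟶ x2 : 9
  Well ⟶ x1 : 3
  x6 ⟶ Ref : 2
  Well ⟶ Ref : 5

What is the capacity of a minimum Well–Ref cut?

Augment Well→Ref: bottleneck 5, flow now 5.
Augment Well→x1→Ref: bottleneck 3, flow now 8.
Augment Well→x2→Ref: bottleneck 2, flow now 10.
Augment Well→x5→Ref: bottleneck 6, flow now 16.
Augment Well→x6→Ref: bottleneck 2, flow now 18.
Augment Well→x2→x3→x5→Ref: bottleneck 1, flow now 19.
No augmenting path remains; maximum flow = 19.
By max-flow min-cut, the minimum cut capacity equals the max flow.
In the residual graph, reachable from Well: {Well, x6}.
Min-cut edges: Well→x1 (3), Well→x2 (3), Well→x5 (6), Well→Ref (5), x6→Ref (2); capacity 3 + 3 + 6 + 5 + 2 = 19.

19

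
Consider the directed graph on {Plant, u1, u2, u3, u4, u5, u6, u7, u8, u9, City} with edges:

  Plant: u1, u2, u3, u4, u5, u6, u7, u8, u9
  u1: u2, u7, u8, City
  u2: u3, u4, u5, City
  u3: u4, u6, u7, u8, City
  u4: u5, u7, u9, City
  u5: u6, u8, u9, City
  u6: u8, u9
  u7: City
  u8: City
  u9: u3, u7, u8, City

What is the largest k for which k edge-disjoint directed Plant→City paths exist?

Assign every edge capacity 1; by Menger, the answer equals the max flow.
Path Plant→u1→City (+1); total 1.
Path Plant→u2→City (+1); total 2.
Path Plant→u3→City (+1); total 3.
Path Plant→u4→City (+1); total 4.
Path Plant→u5→City (+1); total 5.
Path Plant→u7→City (+1); total 6.
Path Plant→u8→City (+1); total 7.
Path Plant→u9→City (+1); total 8.
No residual Plant→City path; max flow = 8.
Certifying cut of size 8: {Plant→u1, Plant→u2, u3→City, u4→City, u5→City, u7→City, u8→City, u9→City}.

8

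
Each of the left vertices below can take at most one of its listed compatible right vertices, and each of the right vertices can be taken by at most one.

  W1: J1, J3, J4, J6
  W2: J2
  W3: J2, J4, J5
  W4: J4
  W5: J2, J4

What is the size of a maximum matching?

4

Unit-capacity flow: source→left, listed edges, right→sink; max matching = max flow.
Augmenting path W1→J1 (+1); matched 1.
Augmenting path W2→J2 (+1); matched 2.
Augmenting path W3→J4 (+1); matched 3.
Augmenting path W4→J4→W3→J5 (+1); matched 4.
No augmenting path remains; maximum matching = 4.
König certificate: {W1, W3, J2, J4} is a vertex cover of size 4 (every listed pair touches it), so no matching can be larger.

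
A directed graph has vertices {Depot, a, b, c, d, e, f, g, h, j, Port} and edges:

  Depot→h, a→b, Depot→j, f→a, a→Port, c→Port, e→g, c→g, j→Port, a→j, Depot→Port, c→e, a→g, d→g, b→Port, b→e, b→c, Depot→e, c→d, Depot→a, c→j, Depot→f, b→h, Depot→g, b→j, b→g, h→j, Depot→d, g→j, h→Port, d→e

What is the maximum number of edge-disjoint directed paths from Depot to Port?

5

Assign every edge capacity 1; by Menger, the answer equals the max flow.
Path Depot→Port (+1); total 1.
Path Depot→a→Port (+1); total 2.
Path Depot→h→Port (+1); total 3.
Path Depot→j→Port (+1); total 4.
Path Depot→f→a→b→Port (+1); total 5.
No residual Depot→Port path; max flow = 5.
Certifying cut of size 5: {Depot→Port, Depot→a, Depot→f, Depot→h, j→Port}.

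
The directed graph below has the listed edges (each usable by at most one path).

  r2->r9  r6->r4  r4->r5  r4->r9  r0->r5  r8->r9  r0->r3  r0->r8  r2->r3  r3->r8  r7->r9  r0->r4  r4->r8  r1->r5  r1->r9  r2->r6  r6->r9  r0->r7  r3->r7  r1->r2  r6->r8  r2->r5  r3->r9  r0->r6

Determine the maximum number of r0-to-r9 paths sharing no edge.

5

Assign every edge capacity 1; by Menger, the answer equals the max flow.
Path r0→r3→r9 (+1); total 1.
Path r0→r4→r9 (+1); total 2.
Path r0→r6→r9 (+1); total 3.
Path r0→r7→r9 (+1); total 4.
Path r0→r8→r9 (+1); total 5.
No residual r0→r9 path; max flow = 5.
Certifying cut of size 5: {r0→r3, r0→r4, r0→r6, r0→r7, r0→r8}.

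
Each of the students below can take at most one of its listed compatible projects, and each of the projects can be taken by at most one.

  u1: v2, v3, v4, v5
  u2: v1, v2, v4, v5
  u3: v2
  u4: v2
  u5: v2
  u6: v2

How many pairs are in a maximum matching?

3

Unit-capacity flow: source→left, listed edges, right→sink; max matching = max flow.
Augmenting path u1→v2 (+1); matched 1.
Augmenting path u2→v1 (+1); matched 2.
Augmenting path u3→v2→u1→v3 (+1); matched 3.
No augmenting path remains; maximum matching = 3.
König certificate: {u1, u2, v2} is a vertex cover of size 3 (every listed pair touches it), so no matching can be larger.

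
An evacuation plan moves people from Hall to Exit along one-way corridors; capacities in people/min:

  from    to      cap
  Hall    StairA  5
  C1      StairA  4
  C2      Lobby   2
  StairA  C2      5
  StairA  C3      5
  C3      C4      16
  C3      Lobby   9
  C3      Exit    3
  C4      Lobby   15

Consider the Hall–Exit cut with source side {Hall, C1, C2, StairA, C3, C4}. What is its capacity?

29

Edges leaving {Hall, C1, C2, StairA, C3, C4}: C2→Lobby (2), C3→Lobby (9), C3→Exit (3), C4→Lobby (15).
Cut capacity = 2 + 9 + 3 + 15 = 29.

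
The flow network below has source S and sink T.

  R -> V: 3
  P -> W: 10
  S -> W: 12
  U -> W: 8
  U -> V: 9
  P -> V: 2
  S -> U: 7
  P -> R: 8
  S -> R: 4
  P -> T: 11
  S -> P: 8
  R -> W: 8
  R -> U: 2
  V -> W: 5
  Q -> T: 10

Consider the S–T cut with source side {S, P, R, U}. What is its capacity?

Edges leaving {S, P, R, U}: S→W (12), P→V (2), P→W (10), P→T (11), R→V (3), R→W (8), U→V (9), U→W (8).
Cut capacity = 12 + 2 + 10 + 11 + 3 + 8 + 9 + 8 = 63.

63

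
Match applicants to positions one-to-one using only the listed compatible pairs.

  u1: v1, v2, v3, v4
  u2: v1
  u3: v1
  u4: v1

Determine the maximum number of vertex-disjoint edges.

2

Unit-capacity flow: source→left, listed edges, right→sink; max matching = max flow.
Augmenting path u1→v1 (+1); matched 1.
Augmenting path u2→v1→u1→v2 (+1); matched 2.
No augmenting path remains; maximum matching = 2.
König certificate: {u1, v1} is a vertex cover of size 2 (every listed pair touches it), so no matching can be larger.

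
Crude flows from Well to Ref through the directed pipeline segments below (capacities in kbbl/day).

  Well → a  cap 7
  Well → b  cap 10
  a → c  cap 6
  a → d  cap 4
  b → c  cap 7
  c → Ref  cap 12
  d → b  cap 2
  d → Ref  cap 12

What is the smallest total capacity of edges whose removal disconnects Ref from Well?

14

Augment Well→a→c→Ref: bottleneck 6, flow now 6.
Augment Well→a→d→Ref: bottleneck 1, flow now 7.
Augment Well→b→c→Ref: bottleneck 6, flow now 13.
Augment Well→b→c→a→d→Ref: bottleneck 1, flow now 14. (uses reverse residual edge)
No augmenting path remains; maximum flow = 14.
By max-flow min-cut, the minimum cut capacity equals the max flow.
In the residual graph, reachable from Well: {Well, b}.
Min-cut edges: Well→a (7), b→c (7); capacity 7 + 7 = 14.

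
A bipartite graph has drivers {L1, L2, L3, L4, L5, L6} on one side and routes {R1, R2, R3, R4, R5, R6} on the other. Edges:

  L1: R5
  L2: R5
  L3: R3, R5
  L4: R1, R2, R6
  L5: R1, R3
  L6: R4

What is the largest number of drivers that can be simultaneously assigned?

5

Unit-capacity flow: source→left, listed edges, right→sink; max matching = max flow.
Augmenting path L1→R5 (+1); matched 1.
Augmenting path L3→R3 (+1); matched 2.
Augmenting path L4→R1 (+1); matched 3.
Augmenting path L6→R4 (+1); matched 4.
Augmenting path L5→R1→L4→R2 (+1); matched 5.
No augmenting path remains; maximum matching = 5.
König certificate: {L3, L4, L5, L6, R5} is a vertex cover of size 5 (every listed pair touches it), so no matching can be larger.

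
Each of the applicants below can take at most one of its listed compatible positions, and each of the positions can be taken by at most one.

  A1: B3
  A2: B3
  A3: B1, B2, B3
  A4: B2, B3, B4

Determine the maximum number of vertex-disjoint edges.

Unit-capacity flow: source→left, listed edges, right→sink; max matching = max flow.
Augmenting path A1→B3 (+1); matched 1.
Augmenting path A3→B1 (+1); matched 2.
Augmenting path A4→B2 (+1); matched 3.
No augmenting path remains; maximum matching = 3.
König certificate: {A3, A4, B3} is a vertex cover of size 3 (every listed pair touches it), so no matching can be larger.

3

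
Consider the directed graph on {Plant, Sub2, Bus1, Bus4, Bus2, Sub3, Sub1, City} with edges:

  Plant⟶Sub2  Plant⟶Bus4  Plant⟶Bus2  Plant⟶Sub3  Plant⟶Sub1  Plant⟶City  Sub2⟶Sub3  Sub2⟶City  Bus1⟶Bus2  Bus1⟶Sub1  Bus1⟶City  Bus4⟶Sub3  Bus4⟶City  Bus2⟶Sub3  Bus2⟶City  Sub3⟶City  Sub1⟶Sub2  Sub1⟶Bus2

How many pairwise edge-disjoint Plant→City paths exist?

Assign every edge capacity 1; by Menger, the answer equals the max flow.
Path Plant→City (+1); total 1.
Path Plant→Sub2→City (+1); total 2.
Path Plant→Bus4→City (+1); total 3.
Path Plant→Bus2→City (+1); total 4.
Path Plant→Sub3→City (+1); total 5.
No residual Plant→City path; max flow = 5.
Certifying cut of size 5: {Bus2→City, Plant→Bus4, Plant→City, Sub2→City, Sub3→City}.

5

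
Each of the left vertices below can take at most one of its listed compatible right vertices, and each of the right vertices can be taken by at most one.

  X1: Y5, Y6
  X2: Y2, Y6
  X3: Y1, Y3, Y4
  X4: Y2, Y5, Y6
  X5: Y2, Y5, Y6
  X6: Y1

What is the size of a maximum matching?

Unit-capacity flow: source→left, listed edges, right→sink; max matching = max flow.
Augmenting path X1→Y5 (+1); matched 1.
Augmenting path X2→Y2 (+1); matched 2.
Augmenting path X3→Y1 (+1); matched 3.
Augmenting path X4→Y6 (+1); matched 4.
Augmenting path X6→Y1→X3→Y3 (+1); matched 5.
No augmenting path remains; maximum matching = 5.
König certificate: {X3, X6, Y2, Y5, Y6} is a vertex cover of size 5 (every listed pair touches it), so no matching can be larger.

5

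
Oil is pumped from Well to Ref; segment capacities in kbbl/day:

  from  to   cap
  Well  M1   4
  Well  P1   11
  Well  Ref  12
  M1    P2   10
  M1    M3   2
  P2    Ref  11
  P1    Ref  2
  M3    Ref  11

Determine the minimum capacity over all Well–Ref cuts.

18

Augment Well→Ref: bottleneck 12, flow now 12.
Augment Well→P1→Ref: bottleneck 2, flow now 14.
Augment Well→M1→P2→Ref: bottleneck 4, flow now 18.
No augmenting path remains; maximum flow = 18.
By max-flow min-cut, the minimum cut capacity equals the max flow.
In the residual graph, reachable from Well: {Well, P1}.
Min-cut edges: Well→M1 (4), Well→Ref (12), P1→Ref (2); capacity 4 + 12 + 2 = 18.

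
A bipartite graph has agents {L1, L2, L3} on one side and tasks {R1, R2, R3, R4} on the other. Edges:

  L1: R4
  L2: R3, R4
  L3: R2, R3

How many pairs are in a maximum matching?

3

Unit-capacity flow: source→left, listed edges, right→sink; max matching = max flow.
Augmenting path L1→R4 (+1); matched 1.
Augmenting path L2→R3 (+1); matched 2.
Augmenting path L3→R2 (+1); matched 3.
No augmenting path remains; maximum matching = 3.
König certificate: {L1, L2, L3} is a vertex cover of size 3 (every listed pair touches it), so no matching can be larger.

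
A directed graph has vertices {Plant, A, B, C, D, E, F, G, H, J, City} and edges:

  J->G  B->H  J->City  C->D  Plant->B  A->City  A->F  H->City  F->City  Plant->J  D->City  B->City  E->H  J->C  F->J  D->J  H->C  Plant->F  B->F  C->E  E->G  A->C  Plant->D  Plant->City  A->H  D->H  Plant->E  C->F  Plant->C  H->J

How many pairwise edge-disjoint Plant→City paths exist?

6

Assign every edge capacity 1; by Menger, the answer equals the max flow.
Path Plant→City (+1); total 1.
Path Plant→B→City (+1); total 2.
Path Plant→D→City (+1); total 3.
Path Plant→F→City (+1); total 4.
Path Plant→J→City (+1); total 5.
Path Plant→E→H→City (+1); total 6.
No residual Plant→City path; max flow = 6.
Certifying cut of size 6: {D→City, F→City, H→City, J→City, Plant→B, Plant→City}.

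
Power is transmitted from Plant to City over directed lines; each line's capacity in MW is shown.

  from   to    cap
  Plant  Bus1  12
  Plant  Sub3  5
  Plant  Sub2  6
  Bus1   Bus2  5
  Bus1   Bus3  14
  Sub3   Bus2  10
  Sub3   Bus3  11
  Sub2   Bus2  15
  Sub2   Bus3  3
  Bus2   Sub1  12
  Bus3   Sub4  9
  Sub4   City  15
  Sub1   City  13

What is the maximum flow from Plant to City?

Augment Plant→Bus1→Bus2→Sub1→City: bottleneck 5, flow now 5.
Augment Plant→Bus1→Bus3→Sub4→City: bottleneck 7, flow now 12.
Augment Plant→Sub3→Bus2→Sub1→City: bottleneck 5, flow now 17.
Augment Plant→Sub2→Bus2→Sub1→City: bottleneck 2, flow now 19.
Augment Plant→Sub2→Bus3→Sub4→City: bottleneck 2, flow now 21.
No augmenting path remains; maximum flow = 21.
In the residual graph, reachable from Plant: {Plant, Bus1, Sub3, Sub2, Bus2, Bus3}.
Min-cut edges: Bus2→Sub1 (12), Bus3→Sub4 (9); capacity 12 + 9 = 21.
This cut is saturated, so no flow can exceed 21.

21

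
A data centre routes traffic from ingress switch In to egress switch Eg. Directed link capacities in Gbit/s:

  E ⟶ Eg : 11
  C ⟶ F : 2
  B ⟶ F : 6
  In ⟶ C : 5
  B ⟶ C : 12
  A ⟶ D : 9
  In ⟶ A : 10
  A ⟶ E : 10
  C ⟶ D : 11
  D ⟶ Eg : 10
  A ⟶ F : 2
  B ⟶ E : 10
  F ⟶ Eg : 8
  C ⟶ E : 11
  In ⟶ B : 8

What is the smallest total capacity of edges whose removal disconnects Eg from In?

23

Augment In→A→D→Eg: bottleneck 9, flow now 9.
Augment In→A→E→Eg: bottleneck 1, flow now 10.
Augment In→B→E→Eg: bottleneck 8, flow now 18.
Augment In→C→D→Eg: bottleneck 1, flow now 19.
Augment In→C→E→Eg: bottleneck 2, flow now 21.
Augment In→C→F→Eg: bottleneck 2, flow now 23.
No augmenting path remains; maximum flow = 23.
By max-flow min-cut, the minimum cut capacity equals the max flow.
In the residual graph, reachable from In: {In}.
Min-cut edges: In→A (10), In→B (8), In→C (5); capacity 10 + 8 + 5 = 23.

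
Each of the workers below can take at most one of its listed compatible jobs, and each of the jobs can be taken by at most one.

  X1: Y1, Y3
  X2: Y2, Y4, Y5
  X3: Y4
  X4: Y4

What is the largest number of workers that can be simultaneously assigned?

3

Unit-capacity flow: source→left, listed edges, right→sink; max matching = max flow.
Augmenting path X1→Y1 (+1); matched 1.
Augmenting path X2→Y2 (+1); matched 2.
Augmenting path X3→Y4 (+1); matched 3.
No augmenting path remains; maximum matching = 3.
König certificate: {X1, X2, Y4} is a vertex cover of size 3 (every listed pair touches it), so no matching can be larger.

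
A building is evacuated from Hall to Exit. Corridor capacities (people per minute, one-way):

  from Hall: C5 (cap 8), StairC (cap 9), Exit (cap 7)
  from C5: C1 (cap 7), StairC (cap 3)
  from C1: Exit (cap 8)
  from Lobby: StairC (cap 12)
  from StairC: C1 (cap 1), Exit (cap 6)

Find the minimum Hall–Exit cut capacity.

Augment Hall→Exit: bottleneck 7, flow now 7.
Augment Hall→StairC→Exit: bottleneck 6, flow now 13.
Augment Hall→C5→C1→Exit: bottleneck 7, flow now 20.
Augment Hall→StairC→C1→Exit: bottleneck 1, flow now 21.
No augmenting path remains; maximum flow = 21.
By max-flow min-cut, the minimum cut capacity equals the max flow.
In the residual graph, reachable from Hall: {Hall, C5, StairC}.
Min-cut edges: Hall→Exit (7), C5→C1 (7), StairC→C1 (1), StairC→Exit (6); capacity 7 + 7 + 1 + 6 = 21.

21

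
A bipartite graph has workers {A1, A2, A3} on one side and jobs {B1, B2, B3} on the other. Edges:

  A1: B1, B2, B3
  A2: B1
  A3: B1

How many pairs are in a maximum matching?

Unit-capacity flow: source→left, listed edges, right→sink; max matching = max flow.
Augmenting path A1→B1 (+1); matched 1.
Augmenting path A2→B1→A1→B2 (+1); matched 2.
No augmenting path remains; maximum matching = 2.
König certificate: {A1, B1} is a vertex cover of size 2 (every listed pair touches it), so no matching can be larger.

2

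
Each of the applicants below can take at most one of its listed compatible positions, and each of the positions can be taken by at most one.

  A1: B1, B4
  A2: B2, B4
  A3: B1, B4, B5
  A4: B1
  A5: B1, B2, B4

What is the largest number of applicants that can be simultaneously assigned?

4

Unit-capacity flow: source→left, listed edges, right→sink; max matching = max flow.
Augmenting path A1→B1 (+1); matched 1.
Augmenting path A2→B2 (+1); matched 2.
Augmenting path A3→B4 (+1); matched 3.
Augmenting path A5→B4→A3→B5 (+1); matched 4.
No augmenting path remains; maximum matching = 4.
König certificate: {A3, B1, B2, B4} is a vertex cover of size 4 (every listed pair touches it), so no matching can be larger.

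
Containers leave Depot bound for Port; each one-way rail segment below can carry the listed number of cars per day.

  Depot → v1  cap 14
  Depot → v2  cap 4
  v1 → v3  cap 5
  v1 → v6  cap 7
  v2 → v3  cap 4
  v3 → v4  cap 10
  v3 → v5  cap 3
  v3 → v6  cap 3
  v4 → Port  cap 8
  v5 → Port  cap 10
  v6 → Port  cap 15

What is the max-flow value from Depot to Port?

Augment Depot→v1→v6→Port: bottleneck 7, flow now 7.
Augment Depot→v1→v3→v4→Port: bottleneck 5, flow now 12.
Augment Depot→v2→v3→v4→Port: bottleneck 3, flow now 15.
Augment Depot→v2→v3→v5→Port: bottleneck 1, flow now 16.
No augmenting path remains; maximum flow = 16.
In the residual graph, reachable from Depot: {Depot, v1}.
Min-cut edges: Depot→v2 (4), v1→v3 (5), v1→v6 (7); capacity 4 + 5 + 7 = 16.
This cut is saturated, so no flow can exceed 16.

16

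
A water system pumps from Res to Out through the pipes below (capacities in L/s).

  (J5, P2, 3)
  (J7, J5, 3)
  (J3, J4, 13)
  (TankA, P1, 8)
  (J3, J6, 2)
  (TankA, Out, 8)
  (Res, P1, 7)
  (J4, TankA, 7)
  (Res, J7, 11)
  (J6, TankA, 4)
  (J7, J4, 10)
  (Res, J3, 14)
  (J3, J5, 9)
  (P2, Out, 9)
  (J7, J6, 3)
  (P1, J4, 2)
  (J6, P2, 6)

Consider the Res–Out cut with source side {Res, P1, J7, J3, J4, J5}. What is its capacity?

15

Edges leaving {Res, P1, J7, J3, J4, J5}: J7→J6 (3), J3→J6 (2), J4→TankA (7), J5→P2 (3).
Cut capacity = 3 + 2 + 7 + 3 = 15.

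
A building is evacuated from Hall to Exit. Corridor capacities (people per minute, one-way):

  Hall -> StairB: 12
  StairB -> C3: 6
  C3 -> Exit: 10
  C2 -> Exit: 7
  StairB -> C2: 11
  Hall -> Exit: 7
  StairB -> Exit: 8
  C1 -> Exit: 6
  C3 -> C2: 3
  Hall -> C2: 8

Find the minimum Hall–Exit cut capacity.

26

Augment Hall→Exit: bottleneck 7, flow now 7.
Augment Hall→StairB→Exit: bottleneck 8, flow now 15.
Augment Hall→C2→Exit: bottleneck 7, flow now 22.
Augment Hall→StairB→C3→Exit: bottleneck 4, flow now 26.
No augmenting path remains; maximum flow = 26.
By max-flow min-cut, the minimum cut capacity equals the max flow.
In the residual graph, reachable from Hall: {Hall, C2}.
Min-cut edges: Hall→StairB (12), Hall→Exit (7), C2→Exit (7); capacity 12 + 7 + 7 = 26.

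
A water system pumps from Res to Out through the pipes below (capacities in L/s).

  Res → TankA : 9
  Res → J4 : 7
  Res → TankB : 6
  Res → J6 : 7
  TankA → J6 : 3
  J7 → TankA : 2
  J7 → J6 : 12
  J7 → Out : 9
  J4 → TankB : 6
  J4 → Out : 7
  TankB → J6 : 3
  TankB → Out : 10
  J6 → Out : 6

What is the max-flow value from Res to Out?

19

Augment Res→J4→Out: bottleneck 7, flow now 7.
Augment Res→TankB→Out: bottleneck 6, flow now 13.
Augment Res→J6→Out: bottleneck 6, flow now 19.
No augmenting path remains; maximum flow = 19.
In the residual graph, reachable from Res: {Res, TankA, J6}.
Min-cut edges: Res→J4 (7), Res→TankB (6), J6→Out (6); capacity 7 + 6 + 6 = 19.
This cut is saturated, so no flow can exceed 19.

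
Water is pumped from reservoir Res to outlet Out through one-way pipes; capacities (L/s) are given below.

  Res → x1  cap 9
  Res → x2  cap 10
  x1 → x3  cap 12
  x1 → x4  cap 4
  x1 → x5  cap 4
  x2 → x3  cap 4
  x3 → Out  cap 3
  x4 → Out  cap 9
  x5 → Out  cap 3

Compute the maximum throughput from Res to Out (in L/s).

10

Augment Res→x1→x3→Out: bottleneck 3, flow now 3.
Augment Res→x1→x4→Out: bottleneck 4, flow now 7.
Augment Res→x1→x5→Out: bottleneck 2, flow now 9.
Augment Res→x2→x3→x1→x5→Out: bottleneck 1, flow now 10. (uses reverse residual edge)
No augmenting path remains; maximum flow = 10.
In the residual graph, reachable from Res: {Res, x1, x2, x3, x5}.
Min-cut edges: x1→x4 (4), x3→Out (3), x5→Out (3); capacity 4 + 3 + 3 = 10.
This cut is saturated, so no flow can exceed 10.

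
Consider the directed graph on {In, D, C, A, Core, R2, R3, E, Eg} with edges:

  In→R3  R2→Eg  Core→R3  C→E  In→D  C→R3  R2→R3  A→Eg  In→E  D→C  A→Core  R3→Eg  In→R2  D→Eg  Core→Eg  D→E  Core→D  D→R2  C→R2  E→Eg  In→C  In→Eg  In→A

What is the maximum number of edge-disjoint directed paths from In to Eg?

6

Assign every edge capacity 1; by Menger, the answer equals the max flow.
Path In→Eg (+1); total 1.
Path In→D→Eg (+1); total 2.
Path In→A→Eg (+1); total 3.
Path In→R2→Eg (+1); total 4.
Path In→R3→Eg (+1); total 5.
Path In→E→Eg (+1); total 6.
No residual In→Eg path; max flow = 6.
Certifying cut of size 6: {E→Eg, In→A, In→D, In→Eg, R2→Eg, R3→Eg}.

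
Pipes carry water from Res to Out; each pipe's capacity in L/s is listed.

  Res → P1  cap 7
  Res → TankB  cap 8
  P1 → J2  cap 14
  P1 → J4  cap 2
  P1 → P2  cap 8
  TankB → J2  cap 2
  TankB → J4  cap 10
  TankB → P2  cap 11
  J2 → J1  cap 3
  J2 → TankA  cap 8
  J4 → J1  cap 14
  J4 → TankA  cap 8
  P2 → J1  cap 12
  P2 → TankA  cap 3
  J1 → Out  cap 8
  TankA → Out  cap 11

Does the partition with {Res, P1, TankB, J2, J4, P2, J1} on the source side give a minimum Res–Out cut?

No — its capacity is 27, but the minimum cut has capacity 15.

Given cut capacity: 8 + 8 + 3 + 8 = 27.
Augment Res→P1→J2→J1→Out: bottleneck 3, flow now 3.
Augment Res→P1→J2→TankA→Out: bottleneck 4, flow now 7.
Augment Res→TankB→J2→TankA→Out: bottleneck 2, flow now 9.
Augment Res→TankB→J4→J1→Out: bottleneck 5, flow now 14.
Augment Res→TankB→J4→TankA→Out: bottleneck 1, flow now 15.
No augmenting path remains; maximum flow = 15.
In the residual graph, reachable from Res: {Res}.
Min-cut edges: Res→P1 (7), Res→TankB (8); capacity 7 + 8 = 15.
Cut capacity 27 exceeds the max flow 15, so it is not minimum.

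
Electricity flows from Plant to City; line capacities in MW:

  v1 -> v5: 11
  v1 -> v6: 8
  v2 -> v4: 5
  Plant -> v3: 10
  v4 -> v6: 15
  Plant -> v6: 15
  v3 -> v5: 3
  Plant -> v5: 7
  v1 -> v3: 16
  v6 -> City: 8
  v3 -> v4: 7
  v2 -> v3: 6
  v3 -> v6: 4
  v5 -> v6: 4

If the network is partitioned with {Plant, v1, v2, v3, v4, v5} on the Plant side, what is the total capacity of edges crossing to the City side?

46

Edges leaving {Plant, v1, v2, v3, v4, v5}: Plant→v6 (15), v1→v6 (8), v3→v6 (4), v4→v6 (15), v5→v6 (4).
Cut capacity = 15 + 8 + 4 + 15 + 4 = 46.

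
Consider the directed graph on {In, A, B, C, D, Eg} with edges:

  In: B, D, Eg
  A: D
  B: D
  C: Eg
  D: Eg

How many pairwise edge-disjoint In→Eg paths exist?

2

Assign every edge capacity 1; by Menger, the answer equals the max flow.
Path In→Eg (+1); total 1.
Path In→D→Eg (+1); total 2.
No residual In→Eg path; max flow = 2.
Certifying cut of size 2: {D→Eg, In→Eg}.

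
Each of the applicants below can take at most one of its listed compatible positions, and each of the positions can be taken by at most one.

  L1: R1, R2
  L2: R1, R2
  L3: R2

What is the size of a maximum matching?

2

Unit-capacity flow: source→left, listed edges, right→sink; max matching = max flow.
Augmenting path L1→R1 (+1); matched 1.
Augmenting path L2→R2 (+1); matched 2.
No augmenting path remains; maximum matching = 2.
König certificate: {R1, R2} is a vertex cover of size 2 (every listed pair touches it), so no matching can be larger.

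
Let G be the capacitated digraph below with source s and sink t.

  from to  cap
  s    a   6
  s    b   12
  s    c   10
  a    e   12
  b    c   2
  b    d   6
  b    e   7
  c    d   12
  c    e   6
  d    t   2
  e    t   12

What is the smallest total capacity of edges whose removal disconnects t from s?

Augment s→a→e→t: bottleneck 6, flow now 6.
Augment s→b→d→t: bottleneck 2, flow now 8.
Augment s→b→e→t: bottleneck 6, flow now 14.
No augmenting path remains; maximum flow = 14.
By max-flow min-cut, the minimum cut capacity equals the max flow.
In the residual graph, reachable from s: {s, a, b, c, d, e}.
Min-cut edges: d→t (2), e→t (12); capacity 2 + 12 = 14.

14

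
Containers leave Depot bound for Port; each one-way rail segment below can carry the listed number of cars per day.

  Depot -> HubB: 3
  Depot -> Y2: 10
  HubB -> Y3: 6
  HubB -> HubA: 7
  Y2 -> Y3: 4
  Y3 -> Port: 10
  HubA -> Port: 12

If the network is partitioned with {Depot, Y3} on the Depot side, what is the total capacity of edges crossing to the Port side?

23

Edges leaving {Depot, Y3}: Depot→HubB (3), Depot→Y2 (10), Y3→Port (10).
Cut capacity = 3 + 10 + 10 = 23.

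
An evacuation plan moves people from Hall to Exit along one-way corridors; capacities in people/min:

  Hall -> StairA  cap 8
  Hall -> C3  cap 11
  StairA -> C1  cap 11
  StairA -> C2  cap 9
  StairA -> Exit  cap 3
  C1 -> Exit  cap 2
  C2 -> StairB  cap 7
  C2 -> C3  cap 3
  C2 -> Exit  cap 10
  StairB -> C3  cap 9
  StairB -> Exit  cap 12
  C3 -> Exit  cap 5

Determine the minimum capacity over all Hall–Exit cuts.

Augment Hall→StairA→Exit: bottleneck 3, flow now 3.
Augment Hall→C3→Exit: bottleneck 5, flow now 8.
Augment Hall→StairA→C1→Exit: bottleneck 2, flow now 10.
Augment Hall→StairA→C2→Exit: bottleneck 3, flow now 13.
No augmenting path remains; maximum flow = 13.
By max-flow min-cut, the minimum cut capacity equals the max flow.
In the residual graph, reachable from Hall: {Hall, C3}.
Min-cut edges: Hall→StairA (8), C3→Exit (5); capacity 8 + 5 = 13.

13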